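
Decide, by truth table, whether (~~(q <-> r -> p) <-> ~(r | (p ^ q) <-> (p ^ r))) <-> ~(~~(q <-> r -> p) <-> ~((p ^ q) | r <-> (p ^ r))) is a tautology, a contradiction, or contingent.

p | q | r | φ
- | - | - | -
1 | 1 | 1 | 0
1 | 1 | 0 | 0
1 | 0 | 1 | 0
1 | 0 | 0 | 0
0 | 1 | 1 | 0
0 | 1 | 0 | 0
0 | 0 | 1 | 0
0 | 0 | 0 | 0
Every row is 0, so the formula is a contradiction.

contradiction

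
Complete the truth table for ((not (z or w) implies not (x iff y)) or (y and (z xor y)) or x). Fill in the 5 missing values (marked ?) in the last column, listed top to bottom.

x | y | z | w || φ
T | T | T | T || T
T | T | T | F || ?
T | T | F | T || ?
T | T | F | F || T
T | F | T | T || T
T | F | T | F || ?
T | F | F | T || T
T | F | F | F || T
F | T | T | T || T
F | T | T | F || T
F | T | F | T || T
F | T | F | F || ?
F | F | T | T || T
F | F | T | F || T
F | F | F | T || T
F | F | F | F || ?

Row x=T, y=T, z=T, w=F: (not (z or w) implies not (x iff y)) = T, (y and (z xor y)) = F, so the formula = T.
Row x=T, y=T, z=F, w=T: (not (z or w) implies not (x iff y)) = T, (y and (z xor y)) = T, so the formula = T.
Row x=T, y=F, z=T, w=F: (not (z or w) implies not (x iff y)) = T, (y and (z xor y)) = F, so the formula = T.
Row x=F, y=T, z=F, w=F: (not (z or w) implies not (x iff y)) = T, (y and (z xor y)) = T, so the formula = T.
Row x=F, y=F, z=F, w=F: (not (z or w) implies not (x iff y)) = F, (y and (z xor y)) = F, so the formula = F.

T, T, T, T, F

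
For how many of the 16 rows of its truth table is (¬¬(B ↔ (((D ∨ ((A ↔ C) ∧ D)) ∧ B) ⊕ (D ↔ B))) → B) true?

A  B  C  D  |  φ
F  F  F  F  |  T
F  F  F  T  |  F
F  F  T  F  |  T
F  F  T  T  |  F
F  T  F  F  |  T
F  T  F  T  |  T
F  T  T  F  |  T
F  T  T  T  |  T
T  F  F  F  |  T
T  F  F  T  |  F
T  F  T  F  |  T
T  F  T  T  |  F
T  T  F  F  |  T
T  T  F  T  |  T
T  T  T  F  |  T
T  T  T  T  |  T
The formula is true on 12 of the 16 rows.

12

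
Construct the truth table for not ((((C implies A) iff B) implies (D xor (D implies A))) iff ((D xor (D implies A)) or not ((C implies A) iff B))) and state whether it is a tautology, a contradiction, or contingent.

A | B | C | D || φ
T | T | T | T || F
T | T | T | F || F
T | T | F | T || F
T | T | F | F || F
T | F | T | T || F
T | F | T | F || F
T | F | F | T || F
T | F | F | F || F
F | T | T | T || F
F | T | T | F || F
F | T | F | T || F
F | T | F | F || F
F | F | T | T || F
F | F | T | F || F
F | F | F | T || F
F | F | F | F || F
Every row is F, so the formula is a contradiction.

contradiction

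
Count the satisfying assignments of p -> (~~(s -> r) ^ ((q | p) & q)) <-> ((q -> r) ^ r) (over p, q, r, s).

6

  p      q      r      s       (s -> r)  ~(s -> r)  ~~(s -> r)  (q | p)  ((q | p) & q)  (~~(s -> r) ^ ((q | p) & q))  (q -> r)  ((q -> r) ^ r)    φ  
False  False  False  False       True      False       True      False       False                  True                True         True        True
False  False  False   True      False       True      False      False       False                 False                True         True        True
False  False   True  False       True      False       True      False       False                  True                True        False       False
False  False   True   True       True      False       True      False       False                  True                True        False       False
False   True  False  False       True      False       True       True        True                 False               False        False       False
False   True  False   True      False       True      False       True        True                  True               False        False       False
False   True   True  False       True      False       True       True        True                 False                True        False       False
False   True   True   True       True      False       True       True        True                 False                True        False       False
 True  False  False  False       True      False       True       True       False                  True                True         True        True
 True  False  False   True      False       True      False       True       False                 False                True         True       False
 True  False   True  False       True      False       True       True       False                  True                True        False       False
 True  False   True   True       True      False       True       True       False                  True                True        False       False
 True   True  False  False       True      False       True       True        True                 False               False        False        True
 True   True  False   True      False       True      False       True        True                  True               False        False       False
 True   True   True  False       True      False       True       True        True                 False                True        False        True
 True   True   True   True       True      False       True       True        True                 False                True        False        True
The formula is true on 6 of the 16 rows.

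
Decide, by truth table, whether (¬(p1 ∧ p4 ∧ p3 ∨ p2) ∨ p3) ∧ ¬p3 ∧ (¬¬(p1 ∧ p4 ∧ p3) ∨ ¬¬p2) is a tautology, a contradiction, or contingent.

p1 | p2 | p3 | p4 | (p4 ∧ p3) | (p1 ∧ (p4 ∧ p3)) | ((p1 ∧ (p4 ∧ p3)) ∨ p2) | ¬((p1 ∧ (p4 ∧ p3)) ∨ p2) | ¬p3 | ¬(p1 ∧ (p4 ∧ p3)) | ¬¬(p1 ∧ (p4 ∧ p3)) | ¬p2 | ¬¬p2 | (¬¬(p1 ∧ (p4 ∧ p3)) ∨ ¬¬p2) | φ
-- | -- | -- | -- | --------- | ---------------- | ----------------------- | ------------------------ | --- | ----------------- | ------------------ | --- | ---- | --------------------------- | -
F  | F  | F  | F  |     F     |        F         |            F            |            T             |  T  |         T         |         F          |  T  |  F   |              F              | F
F  | F  | F  | T  |     F     |        F         |            F            |            T             |  T  |         T         |         F          |  T  |  F   |              F              | F
F  | F  | T  | F  |     F     |        F         |            F            |            T             |  F  |         T         |         F          |  T  |  F   |              F              | F
F  | F  | T  | T  |     T     |        F         |            F            |            T             |  F  |         T         |         F          |  T  |  F   |              F              | F
F  | T  | F  | F  |     F     |        F         |            T            |            F             |  T  |         T         |         F          |  F  |  T   |              T              | F
F  | T  | F  | T  |     F     |        F         |            T            |            F             |  T  |         T         |         F          |  F  |  T   |              T              | F
F  | T  | T  | F  |     F     |        F         |            T            |            F             |  F  |         T         |         F          |  F  |  T   |              T              | F
F  | T  | T  | T  |     T     |        F         |            T            |            F             |  F  |         T         |         F          |  F  |  T   |              T              | F
T  | F  | F  | F  |     F     |        F         |            F            |            T             |  T  |         T         |         F          |  T  |  F   |              F              | F
T  | F  | F  | T  |     F     |        F         |            F            |            T             |  T  |         T         |         F          |  T  |  F   |              F              | F
T  | F  | T  | F  |     F     |        F         |            F            |            T             |  F  |         T         |         F          |  T  |  F   |              F              | F
T  | F  | T  | T  |     T     |        T         |            T            |            F             |  F  |         F         |         T          |  T  |  F   |              T              | F
T  | T  | F  | F  |     F     |        F         |            T            |            F             |  T  |         T         |         F          |  F  |  T   |              T              | F
T  | T  | F  | T  |     F     |        F         |            T            |            F             |  T  |         T         |         F          |  F  |  T   |              T              | F
T  | T  | T  | F  |     F     |        F         |            T            |            F             |  F  |         T         |         F          |  F  |  T   |              T              | F
T  | T  | T  | T  |     T     |        T         |            T            |            F             |  F  |         F         |         T          |  F  |  T   |              T              | F
Every row is F, so the formula is a contradiction.

contradiction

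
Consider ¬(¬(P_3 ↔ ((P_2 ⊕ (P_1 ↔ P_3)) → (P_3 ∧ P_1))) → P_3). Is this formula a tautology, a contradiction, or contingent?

contingent

P_1  P_2  P_3  |  (P_1 ↔ P_3)  (P_2 ⊕ (P_1 ↔ P_3))  (P_3 ∧ P_1)  φ
 T    T    T   |       T                F                T       F
 T    T    F   |       F                T                F       F
 T    F    T   |       T                T                T       F
 T    F    F   |       F                F                F       T
 F    T    T   |       F                T                F       F
 F    T    F   |       T                F                F       T
 F    F    T   |       F                F                F       F
 F    F    F   |       T                T                F       F
2 of 8 rows are T, so the formula is contingent.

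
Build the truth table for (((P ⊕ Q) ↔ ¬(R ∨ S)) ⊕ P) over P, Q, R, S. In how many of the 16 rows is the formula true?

8

P  Q  R  S  |  (P ⊕ Q)  (R ∨ S)  ¬(R ∨ S)  ((P ⊕ Q) ↔ ¬(R ∨ S))  (((P ⊕ Q) ↔ ¬(R ∨ S)) ⊕ P)
F  F  F  F  |     F        F        T               F                        F             
F  F  F  T  |     F        T        F               T                        T             
F  F  T  F  |     F        T        F               T                        T             
F  F  T  T  |     F        T        F               T                        T             
F  T  F  F  |     T        F        T               T                        T             
F  T  F  T  |     T        T        F               F                        F             
F  T  T  F  |     T        T        F               F                        F             
F  T  T  T  |     T        T        F               F                        F             
T  F  F  F  |     T        F        T               T                        F             
T  F  F  T  |     T        T        F               F                        T             
T  F  T  F  |     T        T        F               F                        T             
T  F  T  T  |     T        T        F               F                        T             
T  T  F  F  |     F        F        T               F                        T             
T  T  F  T  |     F        T        F               T                        F             
T  T  T  F  |     F        T        F               T                        F             
T  T  T  T  |     F        T        F               T                        F             
The formula is true on 8 of the 16 rows.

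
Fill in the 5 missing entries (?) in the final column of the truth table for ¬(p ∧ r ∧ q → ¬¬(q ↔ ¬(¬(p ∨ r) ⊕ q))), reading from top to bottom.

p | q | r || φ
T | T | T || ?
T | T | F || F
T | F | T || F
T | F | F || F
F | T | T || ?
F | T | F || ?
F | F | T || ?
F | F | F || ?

Row p=T, q=T, r=T: (p ∧ r ∧ q) = T, ¬¬(q ↔ ¬(¬(p ∨ r) ⊕ q)) = F, (p ∧ r ∧ q → ¬¬(q ↔ ¬(¬(p ∨ r) ⊕ q))) = F, so the formula = T.
Row p=F, q=T, r=T: (p ∧ r ∧ q) = F, ¬¬(q ↔ ¬(¬(p ∨ r) ⊕ q)) = F, (p ∧ r ∧ q → ¬¬(q ↔ ¬(¬(p ∨ r) ⊕ q))) = T, so the formula = F.
Row p=F, q=T, r=F: (p ∧ r ∧ q) = F, ¬¬(q ↔ ¬(¬(p ∨ r) ⊕ q)) = T, (p ∧ r ∧ q → ¬¬(q ↔ ¬(¬(p ∨ r) ⊕ q))) = T, so the formula = F.
Row p=F, q=F, r=T: (p ∧ r ∧ q) = F, ¬¬(q ↔ ¬(¬(p ∨ r) ⊕ q)) = F, (p ∧ r ∧ q → ¬¬(q ↔ ¬(¬(p ∨ r) ⊕ q))) = T, so the formula = F.
Row p=F, q=F, r=F: (p ∧ r ∧ q) = F, ¬¬(q ↔ ¬(¬(p ∨ r) ⊕ q)) = T, (p ∧ r ∧ q → ¬¬(q ↔ ¬(¬(p ∨ r) ⊕ q))) = T, so the formula = F.

T, F, F, F, F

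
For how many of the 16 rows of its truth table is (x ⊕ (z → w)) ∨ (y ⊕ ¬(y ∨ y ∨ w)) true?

14

x | y | z | w || (z → w) | (x ⊕ (z → w)) | (y ∨ y ∨ w) | ¬(y ∨ y ∨ w) | (y ⊕ ¬(y ∨ y ∨ w)) | φ
0 | 0 | 0 | 0 ||    1    |       1       |      0      |      1       |         1          | 1
0 | 0 | 0 | 1 ||    1    |       1       |      1      |      0       |         0          | 1
0 | 0 | 1 | 0 ||    0    |       0       |      0      |      1       |         1          | 1
0 | 0 | 1 | 1 ||    1    |       1       |      1      |      0       |         0          | 1
0 | 1 | 0 | 0 ||    1    |       1       |      1      |      0       |         1          | 1
0 | 1 | 0 | 1 ||    1    |       1       |      1      |      0       |         1          | 1
0 | 1 | 1 | 0 ||    0    |       0       |      1      |      0       |         1          | 1
0 | 1 | 1 | 1 ||    1    |       1       |      1      |      0       |         1          | 1
1 | 0 | 0 | 0 ||    1    |       0       |      0      |      1       |         1          | 1
1 | 0 | 0 | 1 ||    1    |       0       |      1      |      0       |         0          | 0
1 | 0 | 1 | 0 ||    0    |       1       |      0      |      1       |         1          | 1
1 | 0 | 1 | 1 ||    1    |       0       |      1      |      0       |         0          | 0
1 | 1 | 0 | 0 ||    1    |       0       |      1      |      0       |         1          | 1
1 | 1 | 0 | 1 ||    1    |       0       |      1      |      0       |         1          | 1
1 | 1 | 1 | 0 ||    0    |       1       |      1      |      0       |         1          | 1
1 | 1 | 1 | 1 ||    1    |       0       |      1      |      0       |         1          | 1
The formula is true on 14 of the 16 rows.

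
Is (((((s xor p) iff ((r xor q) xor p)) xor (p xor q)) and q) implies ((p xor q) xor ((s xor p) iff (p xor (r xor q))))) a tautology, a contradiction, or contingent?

  p   |   q   |   r   |   s   ||   φ  
False | False | False | False ||  True
False | False | False |  True ||  True
False | False |  True | False ||  True
False | False |  True |  True ||  True
False |  True | False | False ||  True
False |  True | False |  True ||  True
False |  True |  True | False ||  True
False |  True |  True |  True ||  True
 True | False | False | False ||  True
 True | False | False |  True ||  True
 True | False |  True | False ||  True
 True | False |  True |  True ||  True
 True |  True | False | False ||  True
 True |  True | False |  True ||  True
 True |  True |  True | False ||  True
 True |  True |  True |  True ||  True
Every row is True, so the formula is a tautology.

tautology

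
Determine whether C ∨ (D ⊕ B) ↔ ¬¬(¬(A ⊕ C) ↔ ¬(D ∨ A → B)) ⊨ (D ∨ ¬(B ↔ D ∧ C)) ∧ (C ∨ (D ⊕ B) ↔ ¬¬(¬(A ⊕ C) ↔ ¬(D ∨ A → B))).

no

  A   |   B   |   C   |   D   ||   φ   |   ψ  
 True |  True |  True |  True || False | False
 True |  True |  True | False || False | False
 True |  True | False |  True || False | False
 True |  True | False | False ||  True |  True
 True | False |  True |  True ||  True |  True
 True | False |  True | False ||  True | False
 True | False | False |  True || False | False
 True | False | False | False ||  True | False
False |  True |  True |  True ||  True |  True
False |  True |  True | False ||  True |  True
False |  True | False |  True ||  True |  True
False |  True | False | False || False | False
False | False |  True |  True || False | False
False | False |  True | False ||  True | False
False | False | False |  True ||  True |  True
False | False | False | False ||  True | False
At A=True, B=False, C=True, D=False we have φ true but ψ false, so φ does not entail ψ.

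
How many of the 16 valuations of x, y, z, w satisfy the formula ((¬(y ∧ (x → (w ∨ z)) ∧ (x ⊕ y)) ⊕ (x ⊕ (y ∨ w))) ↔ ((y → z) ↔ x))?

8

x | y | z | w | (w ∨ z) | (x → (w ∨ z)) | (x ⊕ y) | (y ∨ w) | (x ⊕ (y ∨ w)) | (y → z) | ((y → z) ↔ x) | φ
- | - | - | - | ------- | ------------- | ------- | ------- | ------------- | ------- | ------------- | -
F | F | F | F |    F    |       T       |    F    |    F    |       F       |    T    |       F       | F
F | F | F | T |    T    |       T       |    F    |    T    |       T       |    T    |       F       | T
F | F | T | F |    T    |       T       |    F    |    F    |       F       |    T    |       F       | F
F | F | T | T |    T    |       T       |    F    |    T    |       T       |    T    |       F       | T
F | T | F | F |    F    |       T       |    T    |    T    |       T       |    F    |       T       | T
F | T | F | T |    T    |       T       |    T    |    T    |       T       |    F    |       T       | T
F | T | T | F |    T    |       T       |    T    |    T    |       T       |    T    |       F       | F
F | T | T | T |    T    |       T       |    T    |    T    |       T       |    T    |       F       | F
T | F | F | F |    F    |       F       |    T    |    F    |       T       |    T    |       T       | F
T | F | F | T |    T    |       T       |    T    |    T    |       F       |    T    |       T       | T
T | F | T | F |    T    |       T       |    T    |    F    |       T       |    T    |       T       | F
T | F | T | T |    T    |       T       |    T    |    T    |       F       |    T    |       T       | T
T | T | F | F |    F    |       F       |    F    |    T    |       F       |    F    |       F       | F
T | T | F | T |    T    |       T       |    F    |    T    |       F       |    F    |       F       | F
T | T | T | F |    T    |       T       |    F    |    T    |       F       |    T    |       T       | T
T | T | T | T |    T    |       T       |    F    |    T    |       F       |    T    |       T       | T
The formula is true on 8 of the 16 rows.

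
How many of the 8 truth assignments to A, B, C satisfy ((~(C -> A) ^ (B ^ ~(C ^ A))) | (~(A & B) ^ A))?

A | B | C || (C -> A) | ~(C -> A) | (C ^ A) | ~(C ^ A) | (B ^ ~(C ^ A)) | (~(C -> A) ^ (B ^ ~(C ^ A))) | (A & B) | ~(A & B) | (~(A & B) ^ A) | φ
1 | 1 | 1 ||    1     |     0     |    0    |    1     |       0        |              0               |    1    |    0     |       1        | 1
1 | 1 | 0 ||    1     |     0     |    1    |    0     |       1        |              1               |    1    |    0     |       1        | 1
1 | 0 | 1 ||    1     |     0     |    0    |    1     |       1        |              1               |    0    |    1     |       0        | 1
1 | 0 | 0 ||    1     |     0     |    1    |    0     |       0        |              0               |    0    |    1     |       0        | 0
0 | 1 | 1 ||    0     |     1     |    1    |    0     |       1        |              0               |    0    |    1     |       1        | 1
0 | 1 | 0 ||    1     |     0     |    0    |    1     |       0        |              0               |    0    |    1     |       1        | 1
0 | 0 | 1 ||    0     |     1     |    1    |    0     |       0        |              1               |    0    |    1     |       1        | 1
0 | 0 | 0 ||    1     |     0     |    0    |    1     |       1        |              1               |    0    |    1     |       1        | 1
The formula is true on 7 of the 8 rows.

7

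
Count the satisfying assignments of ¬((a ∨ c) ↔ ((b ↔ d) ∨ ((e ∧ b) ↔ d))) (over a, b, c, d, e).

a | b | c | d | e | φ
- | - | - | - | - | -
T | T | T | T | T | F
T | T | T | T | F | F
T | T | T | F | T | T
T | T | T | F | F | F
T | T | F | T | T | F
T | T | F | T | F | F
T | T | F | F | T | T
T | T | F | F | F | F
T | F | T | T | T | T
T | F | T | T | F | T
T | F | T | F | T | F
T | F | T | F | F | F
T | F | F | T | T | T
T | F | F | T | F | T
T | F | F | F | T | F
T | F | F | F | F | F
F | T | T | T | T | F
F | T | T | T | F | F
F | T | T | F | T | T
F | T | T | F | F | F
F | T | F | T | T | T
F | T | F | T | F | T
F | T | F | F | T | F
F | T | F | F | F | T
F | F | T | T | T | T
F | F | T | T | F | T
F | F | T | F | T | F
F | F | T | F | F | F
F | F | F | T | T | F
F | F | F | T | F | F
F | F | F | F | T | T
F | F | F | F | F | T
The formula is true on 14 of the 32 rows.

14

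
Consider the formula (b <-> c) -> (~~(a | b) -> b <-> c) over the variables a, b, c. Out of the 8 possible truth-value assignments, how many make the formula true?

a  b  c     (b <-> c)  (a | b)  ~(a | b)  ~~(a | b)  (~~(a | b) -> b)  ((~~(a | b) -> b) <-> c)  φ
F  F  F         T         F        T          F             T                     F              F
F  F  T         F         F        T          F             T                     T              T
F  T  F         F         T        F          T             T                     F              T
F  T  T         T         T        F          T             T                     T              T
T  F  F         T         T        F          T             F                     T              T
T  F  T         F         T        F          T             F                     F              T
T  T  F         F         T        F          T             T                     F              T
T  T  T         T         T        F          T             T                     T              T
The formula is true on 7 of the 8 rows.

7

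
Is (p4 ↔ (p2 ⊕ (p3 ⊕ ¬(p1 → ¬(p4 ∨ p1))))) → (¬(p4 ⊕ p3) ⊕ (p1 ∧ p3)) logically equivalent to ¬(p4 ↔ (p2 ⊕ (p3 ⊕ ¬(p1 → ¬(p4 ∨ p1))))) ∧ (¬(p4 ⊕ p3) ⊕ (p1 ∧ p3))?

not equivalent

p1 | p2 | p3 | p4 | φ | ψ
-- | -- | -- | -- | - | -
1  | 1  | 1  | 1  | 0 | 0
1  | 1  | 1  | 0  | 1 | 1
1  | 1  | 0  | 1  | 1 | 0
1  | 1  | 0  | 0  | 1 | 0
1  | 0  | 1  | 1  | 1 | 0
1  | 0  | 1  | 0  | 1 | 0
1  | 0  | 0  | 1  | 0 | 0
1  | 0  | 0  | 0  | 1 | 1
0  | 1  | 1  | 1  | 1 | 1
0  | 1  | 1  | 0  | 0 | 0
0  | 1  | 0  | 1  | 0 | 0
0  | 1  | 0  | 0  | 1 | 1
0  | 0  | 1  | 1  | 1 | 0
0  | 0  | 1  | 0  | 1 | 0
0  | 0  | 0  | 1  | 1 | 0
0  | 0  | 0  | 0  | 1 | 0
The columns differ at p1=1, p2=1, p3=0, p4=1 (φ=1, ψ=0), so they are not equivalent.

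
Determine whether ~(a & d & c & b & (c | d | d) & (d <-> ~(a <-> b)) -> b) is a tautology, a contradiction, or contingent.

a  b  c  d     (d | d)  (c | (d | d))  (c & b & (c | (d | d)))  (a <-> b)  ~(a <-> b)  (d <-> ~(a <-> b))  φ
0  0  0  0        0           0                   0                 1          0               1           0
0  0  0  1        1           1                   0                 1          0               0           0
0  0  1  0        0           1                   0                 1          0               1           0
0  0  1  1        1           1                   0                 1          0               0           0
0  1  0  0        0           0                   0                 0          1               0           0
0  1  0  1        1           1                   0                 0          1               1           0
0  1  1  0        0           1                   1                 0          1               0           0
0  1  1  1        1           1                   1                 0          1               1           0
1  0  0  0        0           0                   0                 0          1               0           0
1  0  0  1        1           1                   0                 0          1               1           0
1  0  1  0        0           1                   0                 0          1               0           0
1  0  1  1        1           1                   0                 0          1               1           0
1  1  0  0        0           0                   0                 1          0               1           0
1  1  0  1        1           1                   0                 1          0               0           0
1  1  1  0        0           1                   1                 1          0               1           0
1  1  1  1        1           1                   1                 1          0               0           0
Every row is 0, so the formula is a contradiction.

contradiction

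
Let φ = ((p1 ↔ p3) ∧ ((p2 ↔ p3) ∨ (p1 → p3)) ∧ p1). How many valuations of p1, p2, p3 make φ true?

2

p1 | p2 | p3 | (p1 ↔ p3) | (p2 ↔ p3) | (p1 → p3) | ((p2 ↔ p3) ∨ (p1 → p3)) | φ
-- | -- | -- | --------- | --------- | --------- | ----------------------- | -
F  | F  | F  |     T     |     T     |     T     |            T            | F
F  | F  | T  |     F     |     F     |     T     |            T            | F
F  | T  | F  |     T     |     F     |     T     |            T            | F
F  | T  | T  |     F     |     T     |     T     |            T            | F
T  | F  | F  |     F     |     T     |     F     |            T            | F
T  | F  | T  |     T     |     F     |     T     |            T            | T
T  | T  | F  |     F     |     F     |     F     |            F            | F
T  | T  | T  |     T     |     T     |     T     |            T            | T
The formula is true on 2 of the 8 rows.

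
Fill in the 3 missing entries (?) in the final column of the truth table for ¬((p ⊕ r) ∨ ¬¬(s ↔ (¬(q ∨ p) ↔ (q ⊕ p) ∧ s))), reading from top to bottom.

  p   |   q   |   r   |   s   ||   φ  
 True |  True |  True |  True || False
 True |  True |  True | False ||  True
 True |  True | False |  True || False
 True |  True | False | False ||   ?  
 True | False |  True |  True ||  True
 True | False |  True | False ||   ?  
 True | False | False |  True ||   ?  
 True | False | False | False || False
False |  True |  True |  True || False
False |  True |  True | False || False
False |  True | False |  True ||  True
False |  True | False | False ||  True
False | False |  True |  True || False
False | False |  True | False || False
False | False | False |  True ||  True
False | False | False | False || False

Row p=True, q=True, r=False, s=False: (p ⊕ r) = True, ¬¬(s ↔ (¬(q ∨ p) ↔ (q ⊕ p) ∧ s)) = False, ((p ⊕ r) ∨ ¬¬(s ↔ (¬(q ∨ p) ↔ (q ⊕ p) ∧ s))) = True, so the formula = False.
Row p=True, q=False, r=True, s=False: (p ⊕ r) = False, ¬¬(s ↔ (¬(q ∨ p) ↔ (q ⊕ p) ∧ s)) = False, ((p ⊕ r) ∨ ¬¬(s ↔ (¬(q ∨ p) ↔ (q ⊕ p) ∧ s))) = False, so the formula = True.
Row p=True, q=False, r=False, s=True: (p ⊕ r) = True, ¬¬(s ↔ (¬(q ∨ p) ↔ (q ⊕ p) ∧ s)) = False, ((p ⊕ r) ∨ ¬¬(s ↔ (¬(q ∨ p) ↔ (q ⊕ p) ∧ s))) = True, so the formula = False.

False, True, False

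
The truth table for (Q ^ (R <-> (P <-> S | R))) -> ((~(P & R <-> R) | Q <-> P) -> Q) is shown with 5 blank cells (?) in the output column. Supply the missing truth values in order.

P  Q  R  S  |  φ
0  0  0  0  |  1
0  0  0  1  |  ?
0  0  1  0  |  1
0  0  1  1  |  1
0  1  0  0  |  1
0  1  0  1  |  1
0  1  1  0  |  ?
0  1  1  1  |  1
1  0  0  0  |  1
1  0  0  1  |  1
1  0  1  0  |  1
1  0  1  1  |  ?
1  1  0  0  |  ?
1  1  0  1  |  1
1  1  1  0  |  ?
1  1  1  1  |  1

0, 1, 1, 1, 1

Row P=0, Q=0, R=0, S=1: (Q ^ (R <-> (P <-> S | R))) = 1, ((~(P & R <-> R) | Q <-> P) -> Q) = 0, so the formula = 0.
Row P=0, Q=1, R=1, S=0: (Q ^ (R <-> (P <-> S | R))) = 1, ((~(P & R <-> R) | Q <-> P) -> Q) = 1, so the formula = 1.
Row P=1, Q=0, R=1, S=1: (Q ^ (R <-> (P <-> S | R))) = 1, ((~(P & R <-> R) | Q <-> P) -> Q) = 1, so the formula = 1.
Row P=1, Q=1, R=0, S=0: (Q ^ (R <-> (P <-> S | R))) = 0, ((~(P & R <-> R) | Q <-> P) -> Q) = 1, so the formula = 1.
Row P=1, Q=1, R=1, S=0: (Q ^ (R <-> (P <-> S | R))) = 0, ((~(P & R <-> R) | Q <-> P) -> Q) = 1, so the formula = 1.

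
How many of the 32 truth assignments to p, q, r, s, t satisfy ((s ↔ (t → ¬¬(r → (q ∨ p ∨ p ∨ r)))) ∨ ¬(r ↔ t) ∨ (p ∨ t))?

30

p | q | r | s | t | φ
- | - | - | - | - | -
1 | 1 | 1 | 1 | 1 | 1
1 | 1 | 1 | 1 | 0 | 1
1 | 1 | 1 | 0 | 1 | 1
1 | 1 | 1 | 0 | 0 | 1
1 | 1 | 0 | 1 | 1 | 1
1 | 1 | 0 | 1 | 0 | 1
1 | 1 | 0 | 0 | 1 | 1
1 | 1 | 0 | 0 | 0 | 1
1 | 0 | 1 | 1 | 1 | 1
1 | 0 | 1 | 1 | 0 | 1
1 | 0 | 1 | 0 | 1 | 1
1 | 0 | 1 | 0 | 0 | 1
1 | 0 | 0 | 1 | 1 | 1
1 | 0 | 0 | 1 | 0 | 1
1 | 0 | 0 | 0 | 1 | 1
1 | 0 | 0 | 0 | 0 | 1
0 | 1 | 1 | 1 | 1 | 1
0 | 1 | 1 | 1 | 0 | 1
0 | 1 | 1 | 0 | 1 | 1
0 | 1 | 1 | 0 | 0 | 1
0 | 1 | 0 | 1 | 1 | 1
0 | 1 | 0 | 1 | 0 | 1
0 | 1 | 0 | 0 | 1 | 1
0 | 1 | 0 | 0 | 0 | 0
0 | 0 | 1 | 1 | 1 | 1
0 | 0 | 1 | 1 | 0 | 1
0 | 0 | 1 | 0 | 1 | 1
0 | 0 | 1 | 0 | 0 | 1
0 | 0 | 0 | 1 | 1 | 1
0 | 0 | 0 | 1 | 0 | 1
0 | 0 | 0 | 0 | 1 | 1
0 | 0 | 0 | 0 | 0 | 0
The formula is true on 30 of the 32 rows.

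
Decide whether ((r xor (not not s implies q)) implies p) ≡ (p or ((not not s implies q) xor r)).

not equivalent

p | q | r | s || φ | ψ
0 | 0 | 0 | 0 || 0 | 1
0 | 0 | 0 | 1 || 1 | 0
0 | 0 | 1 | 0 || 1 | 0
0 | 0 | 1 | 1 || 0 | 1
0 | 1 | 0 | 0 || 0 | 1
0 | 1 | 0 | 1 || 0 | 1
0 | 1 | 1 | 0 || 1 | 0
0 | 1 | 1 | 1 || 1 | 0
1 | 0 | 0 | 0 || 1 | 1
1 | 0 | 0 | 1 || 1 | 1
1 | 0 | 1 | 0 || 1 | 1
1 | 0 | 1 | 1 || 1 | 1
1 | 1 | 0 | 0 || 1 | 1
1 | 1 | 0 | 1 || 1 | 1
1 | 1 | 1 | 0 || 1 | 1
1 | 1 | 1 | 1 || 1 | 1
The columns differ at p=0, q=0, r=0, s=0 (φ=0, ψ=1), so they are not equivalent.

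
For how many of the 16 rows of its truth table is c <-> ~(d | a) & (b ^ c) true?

a  b  c  d     (c <-> (~(d | a) & (b ^ c)))
T  T  T  T                  F              
T  T  T  F                  F              
T  T  F  T                  T              
T  T  F  F                  T              
T  F  T  T                  F              
T  F  T  F                  F              
T  F  F  T                  T              
T  F  F  F                  T              
F  T  T  T                  F              
F  T  T  F                  F              
F  T  F  T                  T              
F  T  F  F                  F              
F  F  T  T                  F              
F  F  T  F                  T              
F  F  F  T                  T              
F  F  F  F                  T              
The formula is true on 8 of the 16 rows.

8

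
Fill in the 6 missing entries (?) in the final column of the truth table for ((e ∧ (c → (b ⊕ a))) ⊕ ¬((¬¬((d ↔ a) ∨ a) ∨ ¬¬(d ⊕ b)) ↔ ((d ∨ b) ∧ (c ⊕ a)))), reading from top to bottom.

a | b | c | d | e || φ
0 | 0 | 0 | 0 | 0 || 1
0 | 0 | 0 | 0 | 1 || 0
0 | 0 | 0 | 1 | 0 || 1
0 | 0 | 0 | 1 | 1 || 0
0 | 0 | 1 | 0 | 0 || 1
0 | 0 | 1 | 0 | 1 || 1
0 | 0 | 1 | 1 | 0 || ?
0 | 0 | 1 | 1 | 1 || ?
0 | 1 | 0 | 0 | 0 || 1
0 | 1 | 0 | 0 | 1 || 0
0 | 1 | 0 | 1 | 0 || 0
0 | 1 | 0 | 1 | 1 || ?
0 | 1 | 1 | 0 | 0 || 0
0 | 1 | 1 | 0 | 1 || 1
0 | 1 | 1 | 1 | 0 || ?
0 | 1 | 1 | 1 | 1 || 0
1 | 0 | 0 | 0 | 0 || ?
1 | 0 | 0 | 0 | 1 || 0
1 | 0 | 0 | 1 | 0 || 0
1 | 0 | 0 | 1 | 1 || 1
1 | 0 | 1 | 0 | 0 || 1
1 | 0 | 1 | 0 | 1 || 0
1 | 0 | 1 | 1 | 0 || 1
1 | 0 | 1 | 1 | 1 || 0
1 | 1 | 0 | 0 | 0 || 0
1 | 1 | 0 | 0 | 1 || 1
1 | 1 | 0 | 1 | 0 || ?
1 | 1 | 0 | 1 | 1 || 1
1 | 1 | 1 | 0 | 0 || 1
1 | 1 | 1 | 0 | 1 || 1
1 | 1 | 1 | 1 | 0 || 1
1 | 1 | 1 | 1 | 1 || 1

0, 0, 1, 1, 1, 0

Row a=0, b=0, c=1, d=1, e=0: (e ∧ (c → (b ⊕ a))) = 0, ¬((¬¬((d ↔ a) ∨ a) ∨ ¬¬(d ⊕ b)) ↔ ((d ∨ b) ∧ (c ⊕ a))) = 0, so the formula = 0.
Row a=0, b=0, c=1, d=1, e=1: (e ∧ (c → (b ⊕ a))) = 0, ¬((¬¬((d ↔ a) ∨ a) ∨ ¬¬(d ⊕ b)) ↔ ((d ∨ b) ∧ (c ⊕ a))) = 0, so the formula = 0.
Row a=0, b=1, c=0, d=1, e=1: (e ∧ (c → (b ⊕ a))) = 1, ¬((¬¬((d ↔ a) ∨ a) ∨ ¬¬(d ⊕ b)) ↔ ((d ∨ b) ∧ (c ⊕ a))) = 0, so the formula = 1.
Row a=0, b=1, c=1, d=1, e=0: (e ∧ (c → (b ⊕ a))) = 0, ¬((¬¬((d ↔ a) ∨ a) ∨ ¬¬(d ⊕ b)) ↔ ((d ∨ b) ∧ (c ⊕ a))) = 1, so the formula = 1.
Row a=1, b=0, c=0, d=0, e=0: (e ∧ (c → (b ⊕ a))) = 0, ¬((¬¬((d ↔ a) ∨ a) ∨ ¬¬(d ⊕ b)) ↔ ((d ∨ b) ∧ (c ⊕ a))) = 1, so the formula = 1.
Row a=1, b=1, c=0, d=1, e=0: (e ∧ (c → (b ⊕ a))) = 0, ¬((¬¬((d ↔ a) ∨ a) ∨ ¬¬(d ⊕ b)) ↔ ((d ∨ b) ∧ (c ⊕ a))) = 0, so the formula = 0.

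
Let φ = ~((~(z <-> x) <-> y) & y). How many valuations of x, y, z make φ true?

x | y | z | (z <-> x) | ~(z <-> x) | (~(z <-> x) <-> y) | ((~(z <-> x) <-> y) & y) | ~((~(z <-> x) <-> y) & y)
- | - | - | --------- | ---------- | ------------------ | ------------------------ | -------------------------
F | F | F |     T     |     F      |         T          |            F             |             T            
F | F | T |     F     |     T      |         F          |            F             |             T            
F | T | F |     T     |     F      |         F          |            F             |             T            
F | T | T |     F     |     T      |         T          |            T             |             F            
T | F | F |     F     |     T      |         F          |            F             |             T            
T | F | T |     T     |     F      |         T          |            F             |             T            
T | T | F |     F     |     T      |         T          |            T             |             F            
T | T | T |     T     |     F      |         F          |            F             |             T            
The formula is true on 6 of the 8 rows.

6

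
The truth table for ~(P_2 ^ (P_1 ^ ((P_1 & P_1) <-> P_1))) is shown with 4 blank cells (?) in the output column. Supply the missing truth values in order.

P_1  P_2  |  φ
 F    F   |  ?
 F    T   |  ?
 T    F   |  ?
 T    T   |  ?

F, T, T, F

Row P_1=F, P_2=F: (P_1 ^ ((P_1 & P_1) <-> P_1)) = T, (P_2 ^ (P_1 ^ ((P_1 & P_1) <-> P_1))) = T, so the formula = F.
Row P_1=F, P_2=T: (P_1 ^ ((P_1 & P_1) <-> P_1)) = T, (P_2 ^ (P_1 ^ ((P_1 & P_1) <-> P_1))) = F, so the formula = T.
Row P_1=T, P_2=F: (P_1 ^ ((P_1 & P_1) <-> P_1)) = F, (P_2 ^ (P_1 ^ ((P_1 & P_1) <-> P_1))) = F, so the formula = T.
Row P_1=T, P_2=T: (P_1 ^ ((P_1 & P_1) <-> P_1)) = F, (P_2 ^ (P_1 ^ ((P_1 & P_1) <-> P_1))) = T, so the formula = F.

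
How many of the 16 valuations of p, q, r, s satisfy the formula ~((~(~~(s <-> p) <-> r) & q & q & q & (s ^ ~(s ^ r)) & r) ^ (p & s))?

p  q  r  s  |  φ
T  T  T  T  |  F
T  T  T  F  |  T
T  T  F  T  |  F
T  T  F  F  |  T
T  F  T  T  |  F
T  F  T  F  |  T
T  F  F  T  |  F
T  F  F  F  |  T
F  T  T  T  |  T
F  T  T  F  |  T
F  T  F  T  |  T
F  T  F  F  |  T
F  F  T  T  |  T
F  F  T  F  |  T
F  F  F  T  |  T
F  F  F  F  |  T
The formula is true on 12 of the 16 rows.

12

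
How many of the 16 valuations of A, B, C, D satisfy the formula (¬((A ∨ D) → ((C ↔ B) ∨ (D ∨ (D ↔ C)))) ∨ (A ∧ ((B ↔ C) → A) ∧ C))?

A | B | C | D | (A ∨ D) | (C ↔ B) | (D ↔ C) | (D ∨ (D ↔ C)) | ((C ↔ B) ∨ (D ∨ (D ↔ C))) | (B ↔ C) | ((B ↔ C) → A) | (A ∧ ((B ↔ C) → A) ∧ C) | φ
- | - | - | - | ------- | ------- | ------- | ------------- | ------------------------- | ------- | ------------- | ----------------------- | -
0 | 0 | 0 | 0 |    0    |    1    |    1    |       1       |             1             |    1    |       0       |            0            | 0
0 | 0 | 0 | 1 |    1    |    1    |    0    |       1       |             1             |    1    |       0       |            0            | 0
0 | 0 | 1 | 0 |    0    |    0    |    0    |       0       |             0             |    0    |       1       |            0            | 0
0 | 0 | 1 | 1 |    1    |    0    |    1    |       1       |             1             |    0    |       1       |            0            | 0
0 | 1 | 0 | 0 |    0    |    0    |    1    |       1       |             1             |    0    |       1       |            0            | 0
0 | 1 | 0 | 1 |    1    |    0    |    0    |       1       |             1             |    0    |       1       |            0            | 0
0 | 1 | 1 | 0 |    0    |    1    |    0    |       0       |             1             |    1    |       0       |            0            | 0
0 | 1 | 1 | 1 |    1    |    1    |    1    |       1       |             1             |    1    |       0       |            0            | 0
1 | 0 | 0 | 0 |    1    |    1    |    1    |       1       |             1             |    1    |       1       |            0            | 0
1 | 0 | 0 | 1 |    1    |    1    |    0    |       1       |             1             |    1    |       1       |            0            | 0
1 | 0 | 1 | 0 |    1    |    0    |    0    |       0       |             0             |    0    |       1       |            1            | 1
1 | 0 | 1 | 1 |    1    |    0    |    1    |       1       |             1             |    0    |       1       |            1            | 1
1 | 1 | 0 | 0 |    1    |    0    |    1    |       1       |             1             |    0    |       1       |            0            | 0
1 | 1 | 0 | 1 |    1    |    0    |    0    |       1       |             1             |    0    |       1       |            0            | 0
1 | 1 | 1 | 0 |    1    |    1    |    0    |       0       |             1             |    1    |       1       |            1            | 1
1 | 1 | 1 | 1 |    1    |    1    |    1    |       1       |             1             |    1    |       1       |            1            | 1
The formula is true on 4 of the 16 rows.

4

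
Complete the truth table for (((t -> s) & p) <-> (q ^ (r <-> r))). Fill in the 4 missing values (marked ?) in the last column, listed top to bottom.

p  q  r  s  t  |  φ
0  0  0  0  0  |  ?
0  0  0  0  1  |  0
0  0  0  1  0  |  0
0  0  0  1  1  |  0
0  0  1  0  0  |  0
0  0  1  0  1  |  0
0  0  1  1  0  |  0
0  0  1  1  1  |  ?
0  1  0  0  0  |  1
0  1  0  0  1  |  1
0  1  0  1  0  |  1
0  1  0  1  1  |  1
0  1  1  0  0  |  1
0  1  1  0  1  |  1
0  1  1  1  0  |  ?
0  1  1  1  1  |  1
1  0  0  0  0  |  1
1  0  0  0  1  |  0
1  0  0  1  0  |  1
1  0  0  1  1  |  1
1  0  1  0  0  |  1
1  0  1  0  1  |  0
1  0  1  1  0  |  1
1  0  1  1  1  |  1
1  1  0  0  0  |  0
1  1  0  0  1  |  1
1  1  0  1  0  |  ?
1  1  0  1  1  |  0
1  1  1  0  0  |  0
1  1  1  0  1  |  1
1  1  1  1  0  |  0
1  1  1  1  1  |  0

0, 0, 1, 0

Row p=0, q=0, r=0, s=0, t=0: ((t -> s) & p) = 0, (q ^ (r <-> r)) = 1, so the formula = 0.
Row p=0, q=0, r=1, s=1, t=1: ((t -> s) & p) = 0, (q ^ (r <-> r)) = 1, so the formula = 0.
Row p=0, q=1, r=1, s=1, t=0: ((t -> s) & p) = 0, (q ^ (r <-> r)) = 0, so the formula = 1.
Row p=1, q=1, r=0, s=1, t=0: ((t -> s) & p) = 1, (q ^ (r <-> r)) = 0, so the formula = 0.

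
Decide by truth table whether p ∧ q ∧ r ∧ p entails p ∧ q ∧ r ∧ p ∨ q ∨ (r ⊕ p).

p | q | r || φ | ψ
F | F | F || F | F
F | F | T || F | T
F | T | F || F | T
F | T | T || F | T
T | F | F || F | T
T | F | T || F | F
T | T | F || F | T
T | T | T || T | T
In every row where φ is true, ψ is also true, so φ ⊨ ψ.

yes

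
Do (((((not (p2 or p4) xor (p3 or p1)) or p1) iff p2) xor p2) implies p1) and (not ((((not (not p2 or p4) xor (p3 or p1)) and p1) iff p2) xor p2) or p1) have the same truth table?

not equivalent

p1 | p2 | p3 | p4 || φ | ψ
T  | T  | T  | T  || T | T
T  | T  | T  | F  || T | T
T  | T  | F  | T  || T | T
T  | T  | F  | F  || T | T
T  | F  | T  | T  || T | T
T  | F  | T  | F  || T | T
T  | F  | F  | T  || T | T
T  | F  | F  | F  || T | T
F  | T  | T  | T  || T | F
F  | T  | T  | F  || T | F
F  | T  | F  | T  || F | F
F  | T  | F  | F  || F | F
F  | F  | T  | T  || T | F
F  | F  | T  | F  || F | F
F  | F  | F  | T  || F | F
F  | F  | F  | F  || T | F
The columns differ at p1=F, p2=T, p3=T, p4=T (φ=T, ψ=F), so they are not equivalent.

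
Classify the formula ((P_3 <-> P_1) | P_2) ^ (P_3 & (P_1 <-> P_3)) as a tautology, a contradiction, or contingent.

contingent

P_1  P_2  P_3     (P_3 <-> P_1)  ((P_3 <-> P_1) | P_2)  (P_1 <-> P_3)  (P_3 & (P_1 <-> P_3))  φ
 1    1    1            1                  1                  1                  1            0
 1    1    0            0                  1                  0                  0            1
 1    0    1            1                  1                  1                  1            0
 1    0    0            0                  0                  0                  0            0
 0    1    1            0                  1                  0                  0            1
 0    1    0            1                  1                  1                  0            1
 0    0    1            0                  0                  0                  0            0
 0    0    0            1                  1                  1                  0            1
4 of 8 rows are 1, so the formula is contingent.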